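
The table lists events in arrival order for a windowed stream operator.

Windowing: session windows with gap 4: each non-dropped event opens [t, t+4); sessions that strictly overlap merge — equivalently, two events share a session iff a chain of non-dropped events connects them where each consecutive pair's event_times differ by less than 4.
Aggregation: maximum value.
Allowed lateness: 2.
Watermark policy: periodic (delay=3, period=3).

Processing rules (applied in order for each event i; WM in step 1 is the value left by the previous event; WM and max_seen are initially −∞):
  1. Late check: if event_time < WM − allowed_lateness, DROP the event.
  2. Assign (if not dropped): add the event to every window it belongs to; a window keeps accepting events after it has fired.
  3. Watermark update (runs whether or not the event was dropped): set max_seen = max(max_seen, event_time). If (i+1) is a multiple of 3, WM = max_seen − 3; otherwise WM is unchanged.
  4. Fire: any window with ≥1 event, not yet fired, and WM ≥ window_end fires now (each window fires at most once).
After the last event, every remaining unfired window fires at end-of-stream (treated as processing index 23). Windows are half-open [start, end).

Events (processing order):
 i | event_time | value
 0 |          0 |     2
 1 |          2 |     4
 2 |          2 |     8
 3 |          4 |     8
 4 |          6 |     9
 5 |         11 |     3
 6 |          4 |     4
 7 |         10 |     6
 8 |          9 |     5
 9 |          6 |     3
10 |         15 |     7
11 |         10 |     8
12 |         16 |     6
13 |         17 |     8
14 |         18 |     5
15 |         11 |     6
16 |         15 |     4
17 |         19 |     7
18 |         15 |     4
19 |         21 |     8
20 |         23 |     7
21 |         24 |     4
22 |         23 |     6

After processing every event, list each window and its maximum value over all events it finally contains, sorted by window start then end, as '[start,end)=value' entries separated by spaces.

[0,15)=9 [15,28)=8

i=0 t=0 v=2: → [0,4); WM=−∞
i=1 t=2 v=4: → [0,6); WM=−∞
i=2 t=2 v=8: → [0,6); WM=-1
i=3 t=4 v=8: → [0,8); WM=-1
i=4 t=6 v=9: → [0,10); WM=-1
i=5 t=11 v=3: → [11,15); WM=8
i=6 t=4 v=4: DROP (t<8-2); WM=8
i=7 t=10 v=6: → [10,15); WM=8
i=8 t=9 v=5: → [0,15); WM=8
i=9 t=6 v=3: → [0,15); WM=8
i=10 t=15 v=7: → [15,19); WM=8
i=11 t=10 v=8: → [0,15); WM=12
i=12 t=16 v=6: → [15,20); WM=12
i=13 t=17 v=8: → [15,21); WM=12
i=14 t=18 v=5: → [15,22); WM=15
i=15 t=11 v=6: DROP (t<15-2); WM=15
i=16 t=15 v=4: → [15,22); WM=15
i=17 t=19 v=7: → [15,23); WM=16
i=18 t=15 v=4: → [15,23); WM=16
i=19 t=21 v=8: → [15,25); WM=16
i=20 t=23 v=7: → [15,27); WM=20
i=21 t=24 v=4: → [15,28); WM=20
i=22 t=23 v=6: → [15,28); WM=20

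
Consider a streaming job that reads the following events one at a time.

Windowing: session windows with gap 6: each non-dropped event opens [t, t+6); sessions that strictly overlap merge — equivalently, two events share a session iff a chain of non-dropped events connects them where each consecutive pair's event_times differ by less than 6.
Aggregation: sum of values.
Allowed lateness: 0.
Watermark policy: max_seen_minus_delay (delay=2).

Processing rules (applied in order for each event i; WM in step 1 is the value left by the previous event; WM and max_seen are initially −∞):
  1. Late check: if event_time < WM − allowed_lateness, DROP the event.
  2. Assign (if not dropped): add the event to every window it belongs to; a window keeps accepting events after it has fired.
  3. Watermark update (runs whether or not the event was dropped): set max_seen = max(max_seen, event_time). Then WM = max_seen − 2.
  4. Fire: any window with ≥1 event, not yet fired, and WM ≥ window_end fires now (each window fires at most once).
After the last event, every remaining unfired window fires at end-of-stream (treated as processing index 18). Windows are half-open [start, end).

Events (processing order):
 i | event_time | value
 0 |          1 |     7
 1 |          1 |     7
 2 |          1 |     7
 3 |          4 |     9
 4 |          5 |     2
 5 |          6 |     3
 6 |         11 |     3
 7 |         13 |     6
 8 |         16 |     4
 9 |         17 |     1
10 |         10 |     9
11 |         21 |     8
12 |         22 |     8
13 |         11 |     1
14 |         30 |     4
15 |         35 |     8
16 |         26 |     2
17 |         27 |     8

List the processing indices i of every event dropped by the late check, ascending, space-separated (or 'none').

10 13 16 17

i=0 t=1 v=7: → [1,7); WM=-1
i=1 t=1 v=7: → [1,7); WM=-1
i=2 t=1 v=7: → [1,7); WM=-1
i=3 t=4 v=9: → [1,10); WM=2
i=4 t=5 v=2: → [1,11); WM=3
i=5 t=6 v=3: → [1,12); WM=4
i=6 t=11 v=3: → [1,17); WM=9
i=7 t=13 v=6: → [1,19); WM=11
i=8 t=16 v=4: → [1,22); WM=14
i=9 t=17 v=1: → [1,23); WM=15
i=10 t=10 v=9: DROP (t<15-0); WM=15
i=11 t=21 v=8: → [1,27); WM=19
i=12 t=22 v=8: → [1,28); WM=20
i=13 t=11 v=1: DROP (t<20-0); WM=20
i=14 t=30 v=4: → [30,36); WM=28
i=15 t=35 v=8: → [30,41); WM=33
i=16 t=26 v=2: DROP (t<33-0); WM=33
i=17 t=27 v=8: DROP (t<33-0); WM=33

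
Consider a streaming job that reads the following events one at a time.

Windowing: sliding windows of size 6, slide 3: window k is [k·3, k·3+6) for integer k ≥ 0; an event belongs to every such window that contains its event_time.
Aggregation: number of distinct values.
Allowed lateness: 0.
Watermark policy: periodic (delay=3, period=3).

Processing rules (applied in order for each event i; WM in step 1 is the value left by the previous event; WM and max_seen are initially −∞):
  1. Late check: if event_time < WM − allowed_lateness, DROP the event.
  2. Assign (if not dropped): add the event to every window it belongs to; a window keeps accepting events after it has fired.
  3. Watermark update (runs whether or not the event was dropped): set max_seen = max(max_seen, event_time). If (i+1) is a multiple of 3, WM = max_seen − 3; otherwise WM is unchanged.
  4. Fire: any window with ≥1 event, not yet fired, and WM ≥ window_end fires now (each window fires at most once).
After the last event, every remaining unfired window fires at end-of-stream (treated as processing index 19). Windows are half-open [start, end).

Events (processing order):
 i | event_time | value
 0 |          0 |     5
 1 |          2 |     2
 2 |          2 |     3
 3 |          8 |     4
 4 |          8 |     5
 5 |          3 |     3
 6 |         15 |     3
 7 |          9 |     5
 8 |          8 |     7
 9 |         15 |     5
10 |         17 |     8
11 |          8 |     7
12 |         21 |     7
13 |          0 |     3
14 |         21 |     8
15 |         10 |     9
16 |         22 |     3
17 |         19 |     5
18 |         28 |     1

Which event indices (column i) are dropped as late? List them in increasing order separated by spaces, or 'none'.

11 13 15

i=0 t=0 v=5: → [0,6); WM=−∞
i=1 t=2 v=2: → [0,6); WM=−∞
i=2 t=2 v=3: → [0,6); WM=-1
i=3 t=8 v=4: → [6,12),[3,9); WM=-1
i=4 t=8 v=5: → [6,12),[3,9); WM=-1
i=5 t=3 v=3: → [3,9),[0,6); WM=5
i=6 t=15 v=3: → [15,21),[12,18); WM=5
i=7 t=9 v=5: → [9,15),[6,12); WM=5
i=8 t=8 v=7: → [6,12),[3,9); WM=12; [0,6) fires=3 [3,9) fires=4 [6,12) fires=3
i=9 t=15 v=5: → [15,21),[12,18); WM=12
i=10 t=17 v=8: → [15,21),[12,18); WM=12
i=11 t=8 v=7: DROP (t<12-0); WM=14
i=12 t=21 v=7: → [21,27),[18,24); WM=14
i=13 t=0 v=3: DROP (t<14-0); WM=14
i=14 t=21 v=8: → [21,27),[18,24); WM=18; [9,15) fires=1 [12,18) fires=3
i=15 t=10 v=9: DROP (t<18-0); WM=18
i=16 t=22 v=3: → [21,27),[18,24); WM=18
i=17 t=19 v=5: → [18,24),[15,21); WM=19
i=18 t=28 v=1: → [27,33),[24,30); WM=19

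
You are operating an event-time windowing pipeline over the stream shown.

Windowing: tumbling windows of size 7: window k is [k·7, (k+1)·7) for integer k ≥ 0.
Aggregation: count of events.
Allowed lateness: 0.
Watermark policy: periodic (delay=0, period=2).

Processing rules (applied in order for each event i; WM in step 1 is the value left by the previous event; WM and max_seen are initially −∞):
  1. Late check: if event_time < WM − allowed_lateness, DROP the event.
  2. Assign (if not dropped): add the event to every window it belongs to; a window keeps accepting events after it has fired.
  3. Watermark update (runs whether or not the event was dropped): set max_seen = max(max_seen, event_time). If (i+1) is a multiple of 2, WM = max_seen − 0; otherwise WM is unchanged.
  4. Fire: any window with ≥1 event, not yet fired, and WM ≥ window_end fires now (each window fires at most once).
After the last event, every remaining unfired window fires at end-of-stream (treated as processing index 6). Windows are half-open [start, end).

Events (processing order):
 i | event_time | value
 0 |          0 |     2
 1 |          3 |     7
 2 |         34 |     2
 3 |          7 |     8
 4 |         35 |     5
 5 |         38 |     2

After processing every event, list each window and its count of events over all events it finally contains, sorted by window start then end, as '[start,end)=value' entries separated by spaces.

[0,7)=2 [7,14)=1 [28,35)=1 [35,42)=2

i=0 t=0 v=2: → [0,7); WM=−∞
i=1 t=3 v=7: → [0,7); WM=3
i=2 t=34 v=2: → [28,35); WM=3
i=3 t=7 v=8: → [7,14); WM=34; [0,7) fires=2 [7,14) fires=1
i=4 t=35 v=5: → [35,42); WM=34
i=5 t=38 v=2: → [35,42); WM=38; [28,35) fires=1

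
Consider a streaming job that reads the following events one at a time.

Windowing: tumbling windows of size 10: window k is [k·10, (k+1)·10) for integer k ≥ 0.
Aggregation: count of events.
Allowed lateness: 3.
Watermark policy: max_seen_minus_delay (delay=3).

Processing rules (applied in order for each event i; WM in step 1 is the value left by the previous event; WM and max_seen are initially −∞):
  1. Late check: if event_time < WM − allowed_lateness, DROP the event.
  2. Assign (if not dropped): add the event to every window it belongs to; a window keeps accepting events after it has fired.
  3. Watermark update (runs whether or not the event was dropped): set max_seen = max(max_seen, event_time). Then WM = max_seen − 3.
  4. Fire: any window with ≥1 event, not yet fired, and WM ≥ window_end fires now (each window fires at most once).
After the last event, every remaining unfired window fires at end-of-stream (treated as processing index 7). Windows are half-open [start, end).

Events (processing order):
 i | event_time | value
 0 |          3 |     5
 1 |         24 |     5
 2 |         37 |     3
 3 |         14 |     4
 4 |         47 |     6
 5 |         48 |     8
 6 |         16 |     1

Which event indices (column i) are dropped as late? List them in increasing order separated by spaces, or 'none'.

3 6

i=0 t=3 v=5: → [0,10); WM=0
i=1 t=24 v=5: → [20,30); WM=21; [0,10) fires=1
i=2 t=37 v=3: → [30,40); WM=34; [20,30) fires=1
i=3 t=14 v=4: DROP (t<34-3); WM=34
i=4 t=47 v=6: → [40,50); WM=44; [30,40) fires=1
i=5 t=48 v=8: → [40,50); WM=45
i=6 t=16 v=1: DROP (t<45-3); WM=45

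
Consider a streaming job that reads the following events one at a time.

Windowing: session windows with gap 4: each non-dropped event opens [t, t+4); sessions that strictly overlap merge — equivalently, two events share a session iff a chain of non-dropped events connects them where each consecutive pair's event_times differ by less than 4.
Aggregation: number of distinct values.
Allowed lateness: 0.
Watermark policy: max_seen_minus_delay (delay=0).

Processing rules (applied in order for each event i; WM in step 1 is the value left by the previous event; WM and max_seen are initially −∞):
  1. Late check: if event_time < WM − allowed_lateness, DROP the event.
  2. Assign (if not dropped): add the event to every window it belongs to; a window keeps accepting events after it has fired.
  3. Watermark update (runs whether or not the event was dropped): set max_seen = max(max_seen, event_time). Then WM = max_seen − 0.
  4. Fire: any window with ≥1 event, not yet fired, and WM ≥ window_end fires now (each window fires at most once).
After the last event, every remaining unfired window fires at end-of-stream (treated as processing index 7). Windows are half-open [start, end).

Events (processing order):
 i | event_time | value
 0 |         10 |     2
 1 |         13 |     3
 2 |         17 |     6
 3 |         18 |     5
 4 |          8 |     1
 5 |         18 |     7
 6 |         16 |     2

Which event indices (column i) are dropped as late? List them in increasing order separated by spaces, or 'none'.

4 6

i=0 t=10 v=2: → [10,14); WM=10
i=1 t=13 v=3: → [10,17); WM=13
i=2 t=17 v=6: → [17,21); WM=17
i=3 t=18 v=5: → [17,22); WM=18
i=4 t=8 v=1: DROP (t<18-0); WM=18
i=5 t=18 v=7: → [17,22); WM=18
i=6 t=16 v=2: DROP (t<18-0); WM=18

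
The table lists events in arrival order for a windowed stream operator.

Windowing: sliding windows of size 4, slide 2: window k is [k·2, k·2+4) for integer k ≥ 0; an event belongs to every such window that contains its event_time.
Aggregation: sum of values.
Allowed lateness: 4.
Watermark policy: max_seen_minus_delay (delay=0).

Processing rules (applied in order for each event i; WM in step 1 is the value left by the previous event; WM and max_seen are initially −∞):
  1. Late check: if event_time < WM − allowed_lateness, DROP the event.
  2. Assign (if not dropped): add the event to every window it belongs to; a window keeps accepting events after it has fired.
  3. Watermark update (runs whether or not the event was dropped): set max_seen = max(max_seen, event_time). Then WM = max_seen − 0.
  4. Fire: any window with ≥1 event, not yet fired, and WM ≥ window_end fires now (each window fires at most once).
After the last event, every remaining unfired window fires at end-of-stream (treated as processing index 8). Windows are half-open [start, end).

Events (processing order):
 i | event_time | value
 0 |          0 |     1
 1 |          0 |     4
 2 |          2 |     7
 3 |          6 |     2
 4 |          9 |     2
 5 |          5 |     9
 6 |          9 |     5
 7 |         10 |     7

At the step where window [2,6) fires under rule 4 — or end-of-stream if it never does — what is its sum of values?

i=0 t=0 v=1: → [0,4); WM=0
i=1 t=0 v=4: → [0,4); WM=0
i=2 t=2 v=7: → [2,6),[0,4); WM=2
i=3 t=6 v=2: → [6,10),[4,8); WM=6; [0,4) fires=12 [2,6) fires=7
i=4 t=9 v=2: → [8,12),[6,10); WM=9; [4,8) fires=2
i=5 t=5 v=9: → [4,8),[2,6); WM=9
i=6 t=9 v=5: → [8,12),[6,10); WM=9
i=7 t=10 v=7: → [10,14),[8,12); WM=10; [6,10) fires=9

7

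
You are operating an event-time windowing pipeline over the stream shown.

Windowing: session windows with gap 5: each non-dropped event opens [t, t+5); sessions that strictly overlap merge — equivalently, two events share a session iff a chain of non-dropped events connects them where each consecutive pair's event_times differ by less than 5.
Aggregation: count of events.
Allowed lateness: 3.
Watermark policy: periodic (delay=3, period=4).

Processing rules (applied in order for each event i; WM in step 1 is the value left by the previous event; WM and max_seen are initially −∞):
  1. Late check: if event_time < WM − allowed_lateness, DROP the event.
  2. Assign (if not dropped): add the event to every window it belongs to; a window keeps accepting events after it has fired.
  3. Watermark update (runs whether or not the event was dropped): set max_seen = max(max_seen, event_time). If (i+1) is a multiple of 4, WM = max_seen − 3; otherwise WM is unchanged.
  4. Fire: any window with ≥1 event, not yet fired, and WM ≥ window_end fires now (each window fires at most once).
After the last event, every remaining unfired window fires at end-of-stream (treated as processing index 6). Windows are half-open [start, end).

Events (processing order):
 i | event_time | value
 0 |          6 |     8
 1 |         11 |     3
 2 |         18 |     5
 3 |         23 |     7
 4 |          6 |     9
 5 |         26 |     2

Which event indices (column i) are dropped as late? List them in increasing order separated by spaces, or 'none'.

4

i=0 t=6 v=8: → [6,11); WM=−∞
i=1 t=11 v=3: → [11,16); WM=−∞
i=2 t=18 v=5: → [18,23); WM=−∞
i=3 t=23 v=7: → [23,28); WM=20
i=4 t=6 v=9: DROP (t<20-3); WM=20
i=5 t=26 v=2: → [23,31); WM=20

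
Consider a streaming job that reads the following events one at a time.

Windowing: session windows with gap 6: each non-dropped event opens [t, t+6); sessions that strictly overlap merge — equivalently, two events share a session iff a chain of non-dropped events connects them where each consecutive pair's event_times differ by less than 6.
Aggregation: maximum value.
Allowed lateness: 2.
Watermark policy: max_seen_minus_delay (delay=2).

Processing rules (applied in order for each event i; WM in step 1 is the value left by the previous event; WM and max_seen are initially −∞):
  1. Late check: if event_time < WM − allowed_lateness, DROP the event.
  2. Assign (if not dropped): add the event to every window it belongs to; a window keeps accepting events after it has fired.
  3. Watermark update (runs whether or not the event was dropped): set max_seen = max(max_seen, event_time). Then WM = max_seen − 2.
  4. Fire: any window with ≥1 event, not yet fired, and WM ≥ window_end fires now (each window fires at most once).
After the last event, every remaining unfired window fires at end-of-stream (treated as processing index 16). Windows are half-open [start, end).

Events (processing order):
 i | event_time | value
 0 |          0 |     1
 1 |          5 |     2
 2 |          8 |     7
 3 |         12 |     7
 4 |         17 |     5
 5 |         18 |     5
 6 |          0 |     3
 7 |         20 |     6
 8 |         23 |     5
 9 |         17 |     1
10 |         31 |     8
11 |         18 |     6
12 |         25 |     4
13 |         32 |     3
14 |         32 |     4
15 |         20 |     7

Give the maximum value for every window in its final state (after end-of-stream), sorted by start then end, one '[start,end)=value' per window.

[0,29)=7 [31,38)=8

i=0 t=0 v=1: → [0,6); WM=-2
i=1 t=5 v=2: → [0,11); WM=3
i=2 t=8 v=7: → [0,14); WM=6
i=3 t=12 v=7: → [0,18); WM=10
i=4 t=17 v=5: → [0,23); WM=15
i=5 t=18 v=5: → [0,24); WM=16
i=6 t=0 v=3: DROP (t<16-2); WM=16
i=7 t=20 v=6: → [0,26); WM=18
i=8 t=23 v=5: → [0,29); WM=21
i=9 t=17 v=1: DROP (t<21-2); WM=21
i=10 t=31 v=8: → [31,37); WM=29
i=11 t=18 v=6: DROP (t<29-2); WM=29
i=12 t=25 v=4: DROP (t<29-2); WM=29
i=13 t=32 v=3: → [31,38); WM=30
i=14 t=32 v=4: → [31,38); WM=30
i=15 t=20 v=7: DROP (t<30-2); WM=30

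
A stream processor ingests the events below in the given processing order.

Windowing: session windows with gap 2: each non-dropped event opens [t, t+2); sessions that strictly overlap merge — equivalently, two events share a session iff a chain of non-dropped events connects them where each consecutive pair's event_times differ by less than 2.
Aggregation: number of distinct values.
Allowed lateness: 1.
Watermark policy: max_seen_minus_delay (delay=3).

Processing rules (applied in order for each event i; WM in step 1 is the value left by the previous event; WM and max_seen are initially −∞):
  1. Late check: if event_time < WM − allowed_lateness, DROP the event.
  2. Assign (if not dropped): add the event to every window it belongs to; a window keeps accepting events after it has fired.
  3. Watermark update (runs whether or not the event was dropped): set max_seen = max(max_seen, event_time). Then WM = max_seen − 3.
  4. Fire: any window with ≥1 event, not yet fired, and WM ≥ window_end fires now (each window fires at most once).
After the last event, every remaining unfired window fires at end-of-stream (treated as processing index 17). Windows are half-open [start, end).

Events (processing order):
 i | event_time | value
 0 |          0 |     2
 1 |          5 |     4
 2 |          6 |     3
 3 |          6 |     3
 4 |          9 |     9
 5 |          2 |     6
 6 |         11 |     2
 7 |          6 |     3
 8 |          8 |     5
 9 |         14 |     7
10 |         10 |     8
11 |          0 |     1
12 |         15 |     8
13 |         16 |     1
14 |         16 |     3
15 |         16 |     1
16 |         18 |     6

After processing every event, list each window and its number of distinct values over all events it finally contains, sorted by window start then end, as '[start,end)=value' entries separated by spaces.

[0,2)=1 [5,8)=2 [8,13)=4 [14,18)=4 [18,20)=1

i=0 t=0 v=2: → [0,2); WM=-3
i=1 t=5 v=4: → [5,7); WM=2
i=2 t=6 v=3: → [5,8); WM=3
i=3 t=6 v=3: → [5,8); WM=3
i=4 t=9 v=9: → [9,11); WM=6
i=5 t=2 v=6: DROP (t<6-1); WM=6
i=6 t=11 v=2: → [11,13); WM=8
i=7 t=6 v=3: DROP (t<8-1); WM=8
i=8 t=8 v=5: → [8,11); WM=8
i=9 t=14 v=7: → [14,16); WM=11
i=10 t=10 v=8: → [8,13); WM=11
i=11 t=0 v=1: DROP (t<11-1); WM=11
i=12 t=15 v=8: → [14,17); WM=12
i=13 t=16 v=1: → [14,18); WM=13
i=14 t=16 v=3: → [14,18); WM=13
i=15 t=16 v=1: → [14,18); WM=13
i=16 t=18 v=6: → [18,20); WM=15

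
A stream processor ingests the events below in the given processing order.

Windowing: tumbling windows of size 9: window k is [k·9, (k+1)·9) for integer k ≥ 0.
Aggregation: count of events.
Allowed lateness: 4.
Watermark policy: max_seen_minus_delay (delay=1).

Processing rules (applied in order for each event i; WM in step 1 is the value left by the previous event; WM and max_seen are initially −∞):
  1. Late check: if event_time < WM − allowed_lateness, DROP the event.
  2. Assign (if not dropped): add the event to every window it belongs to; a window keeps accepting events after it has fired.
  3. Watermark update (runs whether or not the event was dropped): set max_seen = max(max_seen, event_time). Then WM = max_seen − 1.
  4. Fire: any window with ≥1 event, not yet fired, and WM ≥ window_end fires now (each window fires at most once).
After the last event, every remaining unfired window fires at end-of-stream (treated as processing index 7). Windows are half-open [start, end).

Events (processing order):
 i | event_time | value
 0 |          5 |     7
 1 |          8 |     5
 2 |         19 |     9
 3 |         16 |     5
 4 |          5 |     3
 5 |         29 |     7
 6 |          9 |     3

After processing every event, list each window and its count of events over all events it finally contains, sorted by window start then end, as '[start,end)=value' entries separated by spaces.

i=0 t=5 v=7: → [0,9); WM=4
i=1 t=8 v=5: → [0,9); WM=7
i=2 t=19 v=9: → [18,27); WM=18; [0,9) fires=2
i=3 t=16 v=5: → [9,18); WM=18; [9,18) fires=1
i=4 t=5 v=3: DROP (t<18-4); WM=18
i=5 t=29 v=7: → [27,36); WM=28; [18,27) fires=1
i=6 t=9 v=3: DROP (t<28-4); WM=28

[0,9)=2 [9,18)=1 [18,27)=1 [27,36)=1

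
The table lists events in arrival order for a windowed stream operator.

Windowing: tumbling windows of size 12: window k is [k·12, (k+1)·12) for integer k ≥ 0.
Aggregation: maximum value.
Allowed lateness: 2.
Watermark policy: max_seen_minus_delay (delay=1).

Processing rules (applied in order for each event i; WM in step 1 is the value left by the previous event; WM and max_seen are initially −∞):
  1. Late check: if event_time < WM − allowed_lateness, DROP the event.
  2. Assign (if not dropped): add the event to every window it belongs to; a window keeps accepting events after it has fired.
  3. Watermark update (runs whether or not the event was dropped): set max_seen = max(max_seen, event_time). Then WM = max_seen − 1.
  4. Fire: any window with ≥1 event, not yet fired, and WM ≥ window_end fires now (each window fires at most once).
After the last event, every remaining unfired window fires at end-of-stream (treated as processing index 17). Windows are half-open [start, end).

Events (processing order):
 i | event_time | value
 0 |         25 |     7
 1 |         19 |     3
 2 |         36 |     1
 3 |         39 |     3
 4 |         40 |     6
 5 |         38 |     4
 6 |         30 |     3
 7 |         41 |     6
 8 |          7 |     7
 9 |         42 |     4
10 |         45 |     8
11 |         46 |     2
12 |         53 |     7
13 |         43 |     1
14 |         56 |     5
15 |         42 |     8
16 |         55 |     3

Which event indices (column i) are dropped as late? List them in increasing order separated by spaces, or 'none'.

i=0 t=25 v=7: → [24,36); WM=24
i=1 t=19 v=3: DROP (t<24-2); WM=24
i=2 t=36 v=1: → [36,48); WM=35
i=3 t=39 v=3: → [36,48); WM=38; [24,36) fires=7
i=4 t=40 v=6: → [36,48); WM=39
i=5 t=38 v=4: → [36,48); WM=39
i=6 t=30 v=3: DROP (t<39-2); WM=39
i=7 t=41 v=6: → [36,48); WM=40
i=8 t=7 v=7: DROP (t<40-2); WM=40
i=9 t=42 v=4: → [36,48); WM=41
i=10 t=45 v=8: → [36,48); WM=44
i=11 t=46 v=2: → [36,48); WM=45
i=12 t=53 v=7: → [48,60); WM=52; [36,48) fires=8
i=13 t=43 v=1: DROP (t<52-2); WM=52
i=14 t=56 v=5: → [48,60); WM=55
i=15 t=42 v=8: DROP (t<55-2); WM=55
i=16 t=55 v=3: → [48,60); WM=55

1 6 8 13 15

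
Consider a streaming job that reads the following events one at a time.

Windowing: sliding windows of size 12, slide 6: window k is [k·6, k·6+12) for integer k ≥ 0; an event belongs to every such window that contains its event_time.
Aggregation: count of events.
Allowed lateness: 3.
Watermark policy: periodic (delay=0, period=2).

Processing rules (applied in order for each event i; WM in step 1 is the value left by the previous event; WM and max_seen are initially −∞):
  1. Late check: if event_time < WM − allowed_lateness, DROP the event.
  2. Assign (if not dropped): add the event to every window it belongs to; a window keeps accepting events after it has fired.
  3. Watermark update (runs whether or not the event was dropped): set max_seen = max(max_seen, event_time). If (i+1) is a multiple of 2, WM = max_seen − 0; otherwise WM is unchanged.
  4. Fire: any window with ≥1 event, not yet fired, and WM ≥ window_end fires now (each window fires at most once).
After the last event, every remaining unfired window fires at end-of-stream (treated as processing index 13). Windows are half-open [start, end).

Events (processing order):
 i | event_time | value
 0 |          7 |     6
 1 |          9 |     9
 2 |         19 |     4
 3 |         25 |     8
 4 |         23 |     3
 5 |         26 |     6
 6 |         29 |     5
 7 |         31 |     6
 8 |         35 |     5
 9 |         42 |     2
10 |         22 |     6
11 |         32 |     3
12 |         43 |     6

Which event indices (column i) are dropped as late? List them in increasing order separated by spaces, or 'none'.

i=0 t=7 v=6: → [6,18),[0,12); WM=−∞
i=1 t=9 v=9: → [6,18),[0,12); WM=9
i=2 t=19 v=4: → [18,30),[12,24); WM=9
i=3 t=25 v=8: → [24,36),[18,30); WM=25; [0,12) fires=2 [6,18) fires=2 [12,24) fires=1
i=4 t=23 v=3: → [18,30),[12,24); WM=25
i=5 t=26 v=6: → [24,36),[18,30); WM=26
i=6 t=29 v=5: → [24,36),[18,30); WM=26
i=7 t=31 v=6: → [30,42),[24,36); WM=31; [18,30) fires=5
i=8 t=35 v=5: → [30,42),[24,36); WM=31
i=9 t=42 v=2: → [42,54),[36,48); WM=42; [24,36) fires=5 [30,42) fires=2
i=10 t=22 v=6: DROP (t<42-3); WM=42
i=11 t=32 v=3: DROP (t<42-3); WM=42
i=12 t=43 v=6: → [42,54),[36,48); WM=42

10 11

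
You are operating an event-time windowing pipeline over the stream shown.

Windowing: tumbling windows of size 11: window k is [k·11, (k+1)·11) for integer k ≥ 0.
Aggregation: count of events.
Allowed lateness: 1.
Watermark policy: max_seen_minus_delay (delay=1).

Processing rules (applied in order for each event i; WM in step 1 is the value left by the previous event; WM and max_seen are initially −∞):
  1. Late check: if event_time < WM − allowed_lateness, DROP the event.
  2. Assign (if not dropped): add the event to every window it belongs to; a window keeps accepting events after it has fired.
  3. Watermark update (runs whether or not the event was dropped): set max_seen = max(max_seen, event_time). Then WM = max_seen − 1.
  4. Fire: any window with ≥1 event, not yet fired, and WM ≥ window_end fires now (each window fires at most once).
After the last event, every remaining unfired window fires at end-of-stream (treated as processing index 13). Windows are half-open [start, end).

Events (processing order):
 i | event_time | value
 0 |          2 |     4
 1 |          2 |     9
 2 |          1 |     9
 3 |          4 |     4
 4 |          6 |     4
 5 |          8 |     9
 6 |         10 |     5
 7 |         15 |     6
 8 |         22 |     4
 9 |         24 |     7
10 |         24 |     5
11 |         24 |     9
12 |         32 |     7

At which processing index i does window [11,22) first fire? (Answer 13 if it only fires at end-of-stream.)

i=0 t=2 v=4: → [0,11); WM=1
i=1 t=2 v=9: → [0,11); WM=1
i=2 t=1 v=9: → [0,11); WM=1
i=3 t=4 v=4: → [0,11); WM=3
i=4 t=6 v=4: → [0,11); WM=5
i=5 t=8 v=9: → [0,11); WM=7
i=6 t=10 v=5: → [0,11); WM=9
i=7 t=15 v=6: → [11,22); WM=14; [0,11) fires=7
i=8 t=22 v=4: → [22,33); WM=21
i=9 t=24 v=7: → [22,33); WM=23; [11,22) fires=1
i=10 t=24 v=5: → [22,33); WM=23
i=11 t=24 v=9: → [22,33); WM=23
i=12 t=32 v=7: → [22,33); WM=31

9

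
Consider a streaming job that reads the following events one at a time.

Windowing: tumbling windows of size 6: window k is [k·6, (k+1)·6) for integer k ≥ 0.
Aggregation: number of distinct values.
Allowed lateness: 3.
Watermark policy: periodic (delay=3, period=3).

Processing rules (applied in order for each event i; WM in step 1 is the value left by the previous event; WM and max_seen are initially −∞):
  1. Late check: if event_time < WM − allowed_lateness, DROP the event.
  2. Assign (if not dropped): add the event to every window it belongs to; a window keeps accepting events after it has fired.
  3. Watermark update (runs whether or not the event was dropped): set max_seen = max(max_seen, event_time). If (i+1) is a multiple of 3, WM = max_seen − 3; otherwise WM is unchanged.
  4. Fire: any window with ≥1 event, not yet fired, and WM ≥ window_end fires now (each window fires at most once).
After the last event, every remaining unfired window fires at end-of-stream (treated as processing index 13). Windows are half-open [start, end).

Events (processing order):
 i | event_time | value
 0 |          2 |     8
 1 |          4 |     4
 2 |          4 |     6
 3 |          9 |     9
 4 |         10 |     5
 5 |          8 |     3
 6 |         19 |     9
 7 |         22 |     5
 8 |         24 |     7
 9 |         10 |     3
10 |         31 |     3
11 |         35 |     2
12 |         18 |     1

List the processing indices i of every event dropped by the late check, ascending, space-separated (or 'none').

9 12

i=0 t=2 v=8: → [0,6); WM=−∞
i=1 t=4 v=4: → [0,6); WM=−∞
i=2 t=4 v=6: → [0,6); WM=1
i=3 t=9 v=9: → [6,12); WM=1
i=4 t=10 v=5: → [6,12); WM=1
i=5 t=8 v=3: → [6,12); WM=7; [0,6) fires=3
i=6 t=19 v=9: → [18,24); WM=7
i=7 t=22 v=5: → [18,24); WM=7
i=8 t=24 v=7: → [24,30); WM=21; [6,12) fires=3
i=9 t=10 v=3: DROP (t<21-3); WM=21
i=10 t=31 v=3: → [30,36); WM=21
i=11 t=35 v=2: → [30,36); WM=32; [18,24) fires=2 [24,30) fires=1
i=12 t=18 v=1: DROP (t<32-3); WM=32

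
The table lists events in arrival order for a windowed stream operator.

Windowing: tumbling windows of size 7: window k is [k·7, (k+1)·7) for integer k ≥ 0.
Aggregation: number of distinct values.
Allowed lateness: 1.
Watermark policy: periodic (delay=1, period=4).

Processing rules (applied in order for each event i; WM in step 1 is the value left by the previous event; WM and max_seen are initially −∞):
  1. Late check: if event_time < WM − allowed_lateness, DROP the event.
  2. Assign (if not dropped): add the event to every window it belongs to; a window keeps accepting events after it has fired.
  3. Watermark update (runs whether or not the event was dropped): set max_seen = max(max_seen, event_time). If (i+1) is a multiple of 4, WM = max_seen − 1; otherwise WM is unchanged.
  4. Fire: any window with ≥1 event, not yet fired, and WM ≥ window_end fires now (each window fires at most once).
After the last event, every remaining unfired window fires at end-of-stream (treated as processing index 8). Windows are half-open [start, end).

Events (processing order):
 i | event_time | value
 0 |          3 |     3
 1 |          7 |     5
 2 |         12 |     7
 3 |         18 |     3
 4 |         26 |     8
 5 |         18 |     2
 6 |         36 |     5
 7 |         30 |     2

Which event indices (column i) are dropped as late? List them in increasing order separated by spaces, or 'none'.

none

i=0 t=3 v=3: → [0,7); WM=−∞
i=1 t=7 v=5: → [7,14); WM=−∞
i=2 t=12 v=7: → [7,14); WM=−∞
i=3 t=18 v=3: → [14,21); WM=17; [0,7) fires=1 [7,14) fires=2
i=4 t=26 v=8: → [21,28); WM=17
i=5 t=18 v=2: → [14,21); WM=17
i=6 t=36 v=5: → [35,42); WM=17
i=7 t=30 v=2: → [28,35); WM=35; [14,21) fires=2 [21,28) fires=1 [28,35) fires=1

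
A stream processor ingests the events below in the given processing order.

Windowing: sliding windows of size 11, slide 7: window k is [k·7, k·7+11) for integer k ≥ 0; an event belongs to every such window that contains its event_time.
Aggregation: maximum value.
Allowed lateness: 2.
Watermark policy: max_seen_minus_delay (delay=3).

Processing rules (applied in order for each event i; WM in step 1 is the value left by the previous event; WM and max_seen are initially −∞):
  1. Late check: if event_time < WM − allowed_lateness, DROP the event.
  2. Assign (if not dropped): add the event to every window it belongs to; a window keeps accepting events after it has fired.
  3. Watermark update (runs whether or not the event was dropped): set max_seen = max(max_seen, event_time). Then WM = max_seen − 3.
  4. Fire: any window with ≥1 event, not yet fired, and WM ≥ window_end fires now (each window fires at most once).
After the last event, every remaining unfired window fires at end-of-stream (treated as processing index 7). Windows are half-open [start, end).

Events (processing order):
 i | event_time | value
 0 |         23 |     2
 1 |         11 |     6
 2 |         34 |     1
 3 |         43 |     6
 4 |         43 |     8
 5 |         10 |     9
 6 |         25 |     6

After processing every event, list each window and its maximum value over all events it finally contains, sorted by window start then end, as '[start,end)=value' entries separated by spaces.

[14,25)=2 [21,32)=2 [28,39)=1 [35,46)=8 [42,53)=8

i=0 t=23 v=2: → [21,32),[14,25); WM=20
i=1 t=11 v=6: DROP (t<20-2); WM=20
i=2 t=34 v=1: → [28,39); WM=31; [14,25) fires=2
i=3 t=43 v=6: → [42,53),[35,46); WM=40; [21,32) fires=2 [28,39) fires=1
i=4 t=43 v=8: → [42,53),[35,46); WM=40
i=5 t=10 v=9: DROP (t<40-2); WM=40
i=6 t=25 v=6: DROP (t<40-2); WM=40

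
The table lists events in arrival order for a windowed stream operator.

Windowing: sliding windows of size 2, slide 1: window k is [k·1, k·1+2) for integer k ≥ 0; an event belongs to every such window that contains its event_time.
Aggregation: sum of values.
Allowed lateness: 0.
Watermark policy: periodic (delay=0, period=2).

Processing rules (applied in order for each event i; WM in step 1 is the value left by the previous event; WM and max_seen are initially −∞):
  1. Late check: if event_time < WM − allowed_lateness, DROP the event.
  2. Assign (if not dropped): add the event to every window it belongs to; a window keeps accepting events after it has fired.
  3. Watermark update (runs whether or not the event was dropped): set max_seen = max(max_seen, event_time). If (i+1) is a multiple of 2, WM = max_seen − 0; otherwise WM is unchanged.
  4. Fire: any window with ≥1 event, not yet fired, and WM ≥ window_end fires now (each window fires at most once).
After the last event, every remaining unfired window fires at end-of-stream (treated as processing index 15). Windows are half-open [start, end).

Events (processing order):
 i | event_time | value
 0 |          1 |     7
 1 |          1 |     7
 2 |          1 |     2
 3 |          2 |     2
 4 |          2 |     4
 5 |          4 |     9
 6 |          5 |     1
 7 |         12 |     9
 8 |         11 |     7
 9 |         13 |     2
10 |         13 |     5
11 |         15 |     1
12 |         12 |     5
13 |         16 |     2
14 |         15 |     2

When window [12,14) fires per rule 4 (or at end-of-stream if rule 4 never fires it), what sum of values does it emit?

16

i=0 t=1 v=7: → [1,3),[0,2); WM=−∞
i=1 t=1 v=7: → [1,3),[0,2); WM=1
i=2 t=1 v=2: → [1,3),[0,2); WM=1
i=3 t=2 v=2: → [2,4),[1,3); WM=2; [0,2) fires=16
i=4 t=2 v=4: → [2,4),[1,3); WM=2
i=5 t=4 v=9: → [4,6),[3,5); WM=4; [1,3) fires=22 [2,4) fires=6
i=6 t=5 v=1: → [5,7),[4,6); WM=4
i=7 t=12 v=9: → [12,14),[11,13); WM=12; [3,5) fires=9 [4,6) fires=10 [5,7) fires=1
i=8 t=11 v=7: DROP (t<12-0); WM=12
i=9 t=13 v=2: → [13,15),[12,14); WM=13; [11,13) fires=9
i=10 t=13 v=5: → [13,15),[12,14); WM=13
i=11 t=15 v=1: → [15,17),[14,16); WM=15; [12,14) fires=16 [13,15) fires=7
i=12 t=12 v=5: DROP (t<15-0); WM=15
i=13 t=16 v=2: → [16,18),[15,17); WM=16; [14,16) fires=1
i=14 t=15 v=2: DROP (t<16-0); WM=16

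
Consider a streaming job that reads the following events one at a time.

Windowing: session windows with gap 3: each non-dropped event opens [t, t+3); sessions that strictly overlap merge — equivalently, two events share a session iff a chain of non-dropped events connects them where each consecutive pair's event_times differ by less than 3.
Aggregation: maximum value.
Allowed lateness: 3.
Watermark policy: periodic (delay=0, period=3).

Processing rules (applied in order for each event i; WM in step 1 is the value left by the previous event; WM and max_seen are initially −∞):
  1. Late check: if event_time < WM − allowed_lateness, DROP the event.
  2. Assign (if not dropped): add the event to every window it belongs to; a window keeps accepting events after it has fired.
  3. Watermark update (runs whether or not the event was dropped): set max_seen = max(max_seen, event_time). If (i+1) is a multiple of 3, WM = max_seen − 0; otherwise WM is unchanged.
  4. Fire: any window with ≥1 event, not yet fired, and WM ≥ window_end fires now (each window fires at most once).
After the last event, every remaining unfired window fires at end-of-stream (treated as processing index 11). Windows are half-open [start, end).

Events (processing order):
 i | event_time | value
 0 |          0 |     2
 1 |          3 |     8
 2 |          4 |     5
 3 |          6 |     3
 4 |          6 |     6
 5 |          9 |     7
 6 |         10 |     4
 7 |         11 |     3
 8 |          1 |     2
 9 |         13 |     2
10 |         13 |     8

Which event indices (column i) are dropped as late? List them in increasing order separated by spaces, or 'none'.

i=0 t=0 v=2: → [0,3); WM=−∞
i=1 t=3 v=8: → [3,6); WM=−∞
i=2 t=4 v=5: → [3,7); WM=4
i=3 t=6 v=3: → [3,9); WM=4
i=4 t=6 v=6: → [3,9); WM=4
i=5 t=9 v=7: → [9,12); WM=9
i=6 t=10 v=4: → [9,13); WM=9
i=7 t=11 v=3: → [9,14); WM=9
i=8 t=1 v=2: DROP (t<9-3); WM=11
i=9 t=13 v=2: → [9,16); WM=11
i=10 t=13 v=8: → [9,16); WM=11

8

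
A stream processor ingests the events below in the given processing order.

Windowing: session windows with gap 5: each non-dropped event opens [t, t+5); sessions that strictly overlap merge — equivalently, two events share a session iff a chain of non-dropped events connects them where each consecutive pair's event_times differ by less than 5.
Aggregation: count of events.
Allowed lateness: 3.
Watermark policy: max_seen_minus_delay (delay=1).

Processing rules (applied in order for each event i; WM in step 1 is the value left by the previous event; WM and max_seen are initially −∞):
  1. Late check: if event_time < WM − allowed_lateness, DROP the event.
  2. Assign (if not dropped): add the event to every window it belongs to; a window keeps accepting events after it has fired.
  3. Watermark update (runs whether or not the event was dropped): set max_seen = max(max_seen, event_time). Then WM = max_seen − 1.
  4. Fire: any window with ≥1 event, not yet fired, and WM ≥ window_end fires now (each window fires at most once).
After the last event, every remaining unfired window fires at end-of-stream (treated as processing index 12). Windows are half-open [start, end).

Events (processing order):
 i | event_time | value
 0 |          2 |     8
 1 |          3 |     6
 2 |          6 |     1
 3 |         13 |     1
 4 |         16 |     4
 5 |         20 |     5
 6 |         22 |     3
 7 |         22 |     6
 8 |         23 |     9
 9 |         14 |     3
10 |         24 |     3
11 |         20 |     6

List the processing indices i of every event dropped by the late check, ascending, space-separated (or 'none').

i=0 t=2 v=8: → [2,7); WM=1
i=1 t=3 v=6: → [2,8); WM=2
i=2 t=6 v=1: → [2,11); WM=5
i=3 t=13 v=1: → [13,18); WM=12
i=4 t=16 v=4: → [13,21); WM=15
i=5 t=20 v=5: → [13,25); WM=19
i=6 t=22 v=3: → [13,27); WM=21
i=7 t=22 v=6: → [13,27); WM=21
i=8 t=23 v=9: → [13,28); WM=22
i=9 t=14 v=3: DROP (t<22-3); WM=22
i=10 t=24 v=3: → [13,29); WM=23
i=11 t=20 v=6: → [13,29); WM=23

9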